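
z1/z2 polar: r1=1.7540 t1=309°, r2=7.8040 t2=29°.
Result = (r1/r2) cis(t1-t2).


r = 1.7540 / 7.8040 = 0.2248
theta = 309° - 29° = 280° = 280° (mod 360)

0.2248 cis(280°)


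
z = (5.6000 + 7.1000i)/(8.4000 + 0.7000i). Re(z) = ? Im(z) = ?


Multiply by conjugate: (5.6000 + 7.1000i)(8.4000 - 0.7000i) / (8.4^2 + 0.7^2)
Numerator real = 5.6*8.4 + 7.1*0.7 = 52.01
Numerator imag = 7.1*8.4 - 5.6*0.7 = 55.72
Denominator = 71.05
Re(z) = 52.01/71.05 = 0.7320
Im(z) = 55.72/71.05 = 0.7842

Re(z) = 0.7320, Im(z) = 0.7842


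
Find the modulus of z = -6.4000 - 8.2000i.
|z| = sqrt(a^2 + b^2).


|z| = sqrt((-6.4)^2 + (-8.2)^2) = sqrt(40.96 + 67.24) = sqrt(108.2) = 10.4019

|z| = 10.4019


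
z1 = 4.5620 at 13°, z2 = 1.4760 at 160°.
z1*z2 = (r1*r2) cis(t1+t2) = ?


r = 4.5620 * 1.4760 = 6.7335
theta = 13° + 160° = 173° = 173° (mod 360)

6.7335 cis(173°)


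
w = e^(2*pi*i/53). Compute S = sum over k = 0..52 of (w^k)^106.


The roots are w_k = w^k with w = e^(2*pi*i/53), and (w^k)^106 = (w^106)^k.
So S = 1 + u + u^2 + ... + u^(52) with u = w^106.
106 = 2*53 + 0, so 106 is a multiple of 53 and u = (w^53)^2 = 1.
Every one of the 53 terms equals 1: S = 53

S = 53


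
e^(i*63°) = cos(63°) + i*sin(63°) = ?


cos(63°) = 0.4540
sin(63°) = 0.8910

e^(i*63°) = 0.4540 + 0.8910i


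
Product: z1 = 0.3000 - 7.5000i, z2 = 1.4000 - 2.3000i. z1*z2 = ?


Real = 0.3*1.4 - (-7.5)*(-2.3) = 0.42 - 17.25 = -16.83
Imag = 0.3*(-2.3) + 1.4*(-7.5) = -0.69 - (10.5) = -11.19

-16.8300 - 11.1900i


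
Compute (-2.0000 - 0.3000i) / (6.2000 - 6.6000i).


Conjugate of z2 = 6.2000 + 6.6000i
Numerator: (-2.0000 - 0.3000i)(6.2000 + 6.6000i) = -10.4200 - 15.0600i
Denominator: 6.2^2 + (-6.6)^2 = 82
Result = (-10.4200 - 15.0600i)/82

-0.1271 - 0.1837i


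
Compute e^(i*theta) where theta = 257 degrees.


cos(257°) = -0.2250
sin(257°) = -0.9744

e^(i*257°) = -0.2250 - 0.9744i


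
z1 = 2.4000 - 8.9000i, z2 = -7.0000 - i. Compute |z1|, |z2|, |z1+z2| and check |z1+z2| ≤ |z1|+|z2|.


|z1| = sqrt(2.4^2 + (-8.9)^2) = sqrt(84.97) = 9.2179
|z2| = sqrt((-7)^2 + (-1)^2) = sqrt(50) = 7.0711
z1+z2 = -4.6000 - 9.9000i
|z1+z2| = sqrt(119.17) = 10.9165
|z1|+|z2| = 9.2179 + 7.0711 = 16.2890

|z1+z2| = 10.9165 ≤ |z1|+|z2| = 16.2890 (verified)


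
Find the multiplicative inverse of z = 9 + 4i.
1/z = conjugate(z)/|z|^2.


|z|^2 = 81+16 = 97
1/z = (9 - 4i)/97

1/z = 0.0928 - 0.0412i


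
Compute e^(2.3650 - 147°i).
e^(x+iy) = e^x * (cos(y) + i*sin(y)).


e^2.3650 = 10.64404
cos(-147°) = -0.83867
sin(-147°) = -0.54464
Real = 10.64404*(-0.83867) = -8.9268
Imag = 10.64404*(-0.54464) = -5.7972

-8.9268 - 5.7972i


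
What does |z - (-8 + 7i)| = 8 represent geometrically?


|z - z0| = r is a circle with center z0 and radius r.
Center = (-8, 7), radius = 8

Circle with center (-8, 7) and radius 8


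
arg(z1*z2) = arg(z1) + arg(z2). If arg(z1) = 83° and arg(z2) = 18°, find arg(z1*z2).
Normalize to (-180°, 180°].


arg(z1*z2) = 83° + 18° = 101°
Normalized to (-180°, 180°]: 101°

101°


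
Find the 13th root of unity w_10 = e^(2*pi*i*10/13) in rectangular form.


Angle = 360*10/13 = 276.9231°
a = cos(276.9231°) = 0.1205
b = sin(276.9231°) = -0.9927

0.1205 - 0.9927i


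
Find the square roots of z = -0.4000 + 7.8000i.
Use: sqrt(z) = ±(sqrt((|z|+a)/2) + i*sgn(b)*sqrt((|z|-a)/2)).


|z| = sqrt(0.16+60.84) = 7.8102
sqrt((|z|+a)/2) = sqrt((7.8102+(-0.4))/2) = sqrt(3.7051) = 1.9249
sqrt((|z|-a)/2) = sqrt((7.8102-(-0.4))/2) = sqrt(4.1051) = 2.0261

±(1.9249 + 2.0261i) i.e. 1.9249 + 2.0261i and -1.9249 - 2.0261i


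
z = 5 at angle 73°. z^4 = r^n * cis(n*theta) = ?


r^4 = 5^4 = 625
n*theta = 4*73° = 292° = 292° (mod 360)
a = 625*cos(292°) = 234.1291
b = 625*sin(292°) = -579.4899

625 cis(292°) = 234.1291 - 579.4899i


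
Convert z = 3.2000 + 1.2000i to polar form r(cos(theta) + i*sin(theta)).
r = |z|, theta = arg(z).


r = sqrt(10.24+1.44) = sqrt(11.68) = 3.4176
theta = atan2(1.2, 3.2) = 20.5560 degrees

r = 3.4176, theta = 20.5560 degrees


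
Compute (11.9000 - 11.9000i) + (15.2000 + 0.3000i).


Real: 11.9 + 15.2 = 27.1
Imag: -11.9 + 0.3 = -11.6

27.1000 - 11.6000i


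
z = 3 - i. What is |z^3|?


|z| = sqrt(9+1) = sqrt(10) = 3.1623
|z^3| = |z|^3 = (sqrt(10))^3 = 10*sqrt(10)

|z^3| = 10*sqrt(10) ≈ 31.6228


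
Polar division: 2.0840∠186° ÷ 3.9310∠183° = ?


r = 2.0840 / 3.9310 = 0.5301
theta = 186° - 183° = 3° = 3° (mod 360)

0.5301 cis(3°)


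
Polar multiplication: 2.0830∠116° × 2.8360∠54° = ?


r = 2.0830 * 2.8360 = 5.9074
theta = 116° + 54° = 170° = 170° (mod 360)

5.9074 cis(170°)


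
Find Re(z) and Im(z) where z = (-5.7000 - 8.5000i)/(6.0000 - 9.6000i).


Multiply by conjugate: (-5.7000 - 8.5000i)(6.0000 + 9.6000i) / (6^2 + (-9.6)^2)
Numerator real = -5.7*6 - (8.5)*(-9.6) = 47.4
Numerator imag = -8.5*6 - (-5.7)*(-9.6) = -105.72
Denominator = 128.16
Re(z) = 47.4/128.16 = 0.3699
Im(z) = -105.72/128.16 = -0.8249

Re(z) = 0.3699, Im(z) = -0.8249


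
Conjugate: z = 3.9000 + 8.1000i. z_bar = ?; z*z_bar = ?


z_bar = 3.9000 - 8.1000i
z*z_bar = 3.9^2 + 8.1^2 = 15.21 + 65.61 = 80.82

z_bar = 3.9000 - 8.1000i, z*z_bar = 80.82


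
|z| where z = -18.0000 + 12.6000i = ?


|z| = sqrt((-18)^2 + 12.6^2) = sqrt(324 + 158.76) = sqrt(482.76) = 21.9718

|z| = 21.9718


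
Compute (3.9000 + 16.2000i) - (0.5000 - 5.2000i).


Real: 3.9 - 0.5 = 3.4
Imag: 16.2 + 5.2 = 21.4

3.4000 + 21.4000i


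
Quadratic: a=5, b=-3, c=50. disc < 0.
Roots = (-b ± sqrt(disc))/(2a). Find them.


disc = (-3)^2 - 4*5*50 = 9 - 1000 = -991
sqrt(|disc|) = sqrt(991) = 31.4802
Real part = 3/(2*5) = 0.3000
Imag part = 31.4802/(2*5) = 3.1480

0.3000 ± 3.1480i


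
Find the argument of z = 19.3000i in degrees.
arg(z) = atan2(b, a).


Re = 0, Im = 19.3
arg = atan2(19.3, 0) = 90.0000 degrees

arg(z) = 90.0000 degrees


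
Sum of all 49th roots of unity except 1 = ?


With w = e^(2*pi*i/49), all 49 of the 49th roots of unity w^0 = 1, w, ..., w^(48) sum to 0: 1 + w + ... + w^(48) = (1 - w^49)/(1 - w) = 0 since w^49 = 1, w ≠ 1.
Removing the root 1: w + w^2 + ... + w^(48) = 0 - 1 = -1

Sum = -1


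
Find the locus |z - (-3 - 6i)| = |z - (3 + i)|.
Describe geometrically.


Equal distances means the locus is the perpendicular bisector of z1 and z2.
Midpoint = ((-3+3)/2, (-6+1)/2) = (0, -2.5000)

Perpendicular bisector through (0, -2.5000)


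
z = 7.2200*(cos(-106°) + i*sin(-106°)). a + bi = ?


a = 7.2200*cos(-106°) = 7.2200*(-0.27564) = -1.9901
b = 7.2200*sin(-106°) = 7.2200*(-0.96126) = -6.9403

-1.9901 - 6.9403i


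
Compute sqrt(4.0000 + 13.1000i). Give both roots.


|z| = sqrt(16+171.61) = 13.6971
sqrt((|z|+a)/2) = sqrt((13.6971+4)/2) = sqrt(8.8485) = 2.9746
sqrt((|z|-a)/2) = sqrt((13.6971-4)/2) = sqrt(4.8485) = 2.2019

±(2.9746 + 2.2019i) i.e. 2.9746 + 2.2019i and -2.9746 - 2.2019i


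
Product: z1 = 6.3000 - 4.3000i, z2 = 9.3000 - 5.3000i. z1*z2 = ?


Real = 6.3*9.3 - (-4.3)*(-5.3) = 58.59 - 22.79 = 35.8
Imag = 6.3*(-5.3) + 9.3*(-4.3) = -33.39 - (39.99) = -73.38

35.8000 - 73.3800i


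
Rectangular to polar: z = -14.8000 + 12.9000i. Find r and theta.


r = sqrt(219.04+166.41) = sqrt(385.45) = 19.6329
theta = atan2(12.9, -14.8) = 138.9239 degrees

r = 19.6329, theta = 138.9239 degrees


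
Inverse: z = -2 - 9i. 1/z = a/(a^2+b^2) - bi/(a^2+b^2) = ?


|z|^2 = 4+81 = 85
1/z = (-2 + 9i)/85

1/z = -0.0235 + 0.1059i


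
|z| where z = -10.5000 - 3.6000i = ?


|z| = sqrt((-10.5)^2 + (-3.6)^2) = sqrt(110.25 + 12.96) = sqrt(123.21) = 11.1000

|z| = 11.1000


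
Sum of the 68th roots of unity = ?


The sum of all 68th roots of unity is 0.
Geometric series: (1 - w^68)/(1 - w) = (1-1)/(1-w) = 0 since w^68 = 1, w ≠ 1.
Alternatively: coefficient of z^67 in z^68 - 1 is 0.

0


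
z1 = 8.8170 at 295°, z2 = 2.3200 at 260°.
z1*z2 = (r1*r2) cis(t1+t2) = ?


r = 8.8170 * 2.3200 = 20.4554
theta = 295° + 260° = 555° = 195° (mod 360)

20.4554 cis(195°)


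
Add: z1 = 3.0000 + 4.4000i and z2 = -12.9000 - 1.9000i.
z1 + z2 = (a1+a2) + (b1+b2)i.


Real: 3 - 12.9 = -9.9
Imag: 4.4 - 1.9 = 2.5

-9.9000 + 2.5000i


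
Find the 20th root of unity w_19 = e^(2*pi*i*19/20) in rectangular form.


Angle = 360*19/20 = 342°
a = cos(342°) = 0.9511
b = sin(342°) = -0.3090

0.9511 - 0.3090i


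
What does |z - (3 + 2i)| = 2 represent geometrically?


|z - z0| = r is a circle with center z0 and radius r.
Center = (3, 2), radius = 2

Circle with center (3, 2) and radius 2


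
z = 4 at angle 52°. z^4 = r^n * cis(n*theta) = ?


r^4 = 4^4 = 256
n*theta = 4*52° = 208° = 208° (mod 360)
a = 256*cos(208°) = -226.0346
b = 256*sin(208°) = -120.1847

256 cis(208°) = -226.0346 - 120.1847i


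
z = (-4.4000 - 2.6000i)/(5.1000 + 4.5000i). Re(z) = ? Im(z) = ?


Multiply by conjugate: (-4.4000 - 2.6000i)(5.1000 - 4.5000i) / (5.1^2 + 4.5^2)
Numerator real = -4.4*5.1 - (2.6)*4.5 = -34.14
Numerator imag = -2.6*5.1 - (-4.4)*4.5 = 6.54
Denominator = 46.26
Re(z) = -34.14/46.26 = -0.7380
Im(z) = 6.54/46.26 = 0.1414

Re(z) = -0.7380, Im(z) = 0.1414


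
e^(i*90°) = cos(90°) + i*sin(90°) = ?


cos(90°) = 0
sin(90°) = 1.0000

e^(i*90°) = 0 + 1.0000i


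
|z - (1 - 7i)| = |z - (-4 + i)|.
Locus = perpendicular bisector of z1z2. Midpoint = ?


Equal distances means the locus is the perpendicular bisector of z1 and z2.
Midpoint = ((1+(-4))/2, (-7+1)/2) = (-1.5000, -3.0000)

Perpendicular bisector through (-1.5000, -3.0000)


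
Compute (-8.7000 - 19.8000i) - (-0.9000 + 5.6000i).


Real: -8.7 + 0.9 = -7.8
Imag: -19.8 - 5.6 = -25.4

-7.8000 - 25.4000i


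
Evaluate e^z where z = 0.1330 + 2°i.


e^0.1330 = 1.14225
cos(2°) = 0.9994
sin(2°) = 0.0349
Real = 1.14225*0.9994 = 1.1416
Imag = 1.14225*0.0349 = 0.0399

1.1416 + 0.0399i


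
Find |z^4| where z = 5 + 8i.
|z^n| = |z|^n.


|z| = sqrt(25+64) = sqrt(89) = 9.4340
|z^4| = |z|^4 = (sqrt(89))^4 = 89^2 = 7921

|z^4| = 7921


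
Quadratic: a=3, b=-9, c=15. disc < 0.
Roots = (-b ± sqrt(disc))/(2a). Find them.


disc = (-9)^2 - 4*3*15 = 81 - 180 = -99
sqrt(|disc|) = sqrt(99) = 9.9499
Real part = 9/(2*3) = 1.5000
Imag part = 9.9499/(2*3) = 1.6583

1.5000 ± 1.6583i


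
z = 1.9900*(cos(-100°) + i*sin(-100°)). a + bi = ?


a = 1.9900*cos(-100°) = 1.9900*(-0.17365) = -0.3456
b = 1.9900*sin(-100°) = 1.9900*(-0.9848) = -1.9598

-0.3456 - 1.9598i


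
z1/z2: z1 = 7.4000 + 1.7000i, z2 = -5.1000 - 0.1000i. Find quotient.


Conjugate of z2 = -5.1000 + 0.1000i
Numerator: (7.4000 + 1.7000i)(-5.1000 + 0.1000i) = -37.9100 - 7.9300i
Denominator: (-5.1)^2 + (-0.1)^2 = 26.02
Result = (-37.9100 - 7.9300i)/26.02

-1.4570 - 0.3048i


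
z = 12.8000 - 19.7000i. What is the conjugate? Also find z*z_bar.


z_bar = 12.8000 + 19.7000i
z*z_bar = 12.8^2 + (-19.7)^2 = 163.84 + 388.09 = 551.93

z_bar = 12.8000 + 19.7000i, z*z_bar = 551.93


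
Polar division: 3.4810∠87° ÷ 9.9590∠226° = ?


r = 3.4810 / 9.9590 = 0.3495
theta = 87° - 226° = -139° = 221° (mod 360)

0.3495 cis(221°)


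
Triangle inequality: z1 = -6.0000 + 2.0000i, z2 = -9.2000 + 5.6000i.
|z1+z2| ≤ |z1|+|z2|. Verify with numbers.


|z1| = sqrt((-6)^2 + 2^2) = sqrt(40) = 6.3246
|z2| = sqrt((-9.2)^2 + 5.6^2) = sqrt(116) = 10.7703
z1+z2 = -15.2000 + 7.6000i
|z1+z2| = sqrt(288.8) = 16.9941
|z1|+|z2| = 6.3246 + 10.7703 = 17.0949

|z1+z2| = 16.9941 ≤ |z1|+|z2| = 17.0949 (verified)


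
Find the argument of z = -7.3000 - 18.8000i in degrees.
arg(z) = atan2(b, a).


Re = -7.3, Im = -18.8
arg = atan2(-18.8, -7.3) = -111.2211 degrees

arg(z) = -111.2211 degrees


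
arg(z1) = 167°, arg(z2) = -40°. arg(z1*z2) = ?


arg(z1*z2) = 167° - 40° = 127°
Normalized to (-180°, 180°]: 127°

127°


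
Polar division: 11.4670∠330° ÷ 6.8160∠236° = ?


r = 11.4670 / 6.8160 = 1.6824
theta = 330° - 236° = 94° = 94° (mod 360)

1.6824 cis(94°)


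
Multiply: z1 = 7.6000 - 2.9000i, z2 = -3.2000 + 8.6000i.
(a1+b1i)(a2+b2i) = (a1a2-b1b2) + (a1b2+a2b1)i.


Real = 7.6*(-3.2) - (-2.9)*8.6 = -24.32 - (-24.94) = 0.62
Imag = 7.6*8.6 - (3.2)*(-2.9) = 65.36 + 9.28 = 74.64

0.6200 + 74.6400i


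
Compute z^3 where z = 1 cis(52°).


r^3 = 1^3 = 1
n*theta = 3*52° = 156° = 156° (mod 360)
a = 1*cos(156°) = -0.9135
b = 1*sin(156°) = 0.4067

1 cis(156°) = -0.9135 + 0.4067i


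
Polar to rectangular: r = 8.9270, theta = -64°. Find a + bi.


a = 8.9270*cos(-64°) = 8.9270*0.43837 = 3.9133
b = 8.9270*sin(-64°) = 8.9270*(-0.89879) = -8.0235

3.9133 - 8.0235i


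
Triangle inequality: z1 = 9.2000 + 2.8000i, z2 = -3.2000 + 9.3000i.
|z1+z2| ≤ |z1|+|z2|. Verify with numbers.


|z1| = sqrt(9.2^2 + 2.8^2) = sqrt(92.48) = 9.6167
|z2| = sqrt((-3.2)^2 + 9.3^2) = sqrt(96.73) = 9.8351
z1+z2 = 6.0000 + 12.1000i
|z1+z2| = sqrt(182.41) = 13.5059
|z1|+|z2| = 9.6167 + 9.8351 = 19.4518

|z1+z2| = 13.5059 ≤ |z1|+|z2| = 19.4518 (verified)


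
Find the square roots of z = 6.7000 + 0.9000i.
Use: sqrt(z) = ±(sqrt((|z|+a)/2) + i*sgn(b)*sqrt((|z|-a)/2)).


|z| = sqrt(44.89+0.81) = 6.7602
sqrt((|z|+a)/2) = sqrt((6.7602+6.7)/2) = sqrt(6.7301) = 2.5942
sqrt((|z|-a)/2) = sqrt((6.7602-6.7)/2) = sqrt(0.0301) = 0.1735

±(2.5942 + 0.1735i) i.e. 2.5942 + 0.1735i and -2.5942 - 0.1735i


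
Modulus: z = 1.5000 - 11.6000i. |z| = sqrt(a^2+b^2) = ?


|z| = sqrt(1.5^2 + (-11.6)^2) = sqrt(2.25 + 134.56) = sqrt(136.81) = 11.6966

|z| = 11.6966


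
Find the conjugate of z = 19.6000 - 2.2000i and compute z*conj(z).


z_bar = 19.6000 + 2.2000i
z*z_bar = 19.6^2 + (-2.2)^2 = 384.16 + 4.84 = 389

z_bar = 19.6000 + 2.2000i, z*z_bar = 389


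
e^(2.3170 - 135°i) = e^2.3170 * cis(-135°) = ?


e^2.3170 = 10.1452
cos(-135°) = -0.7071
sin(-135°) = -0.7071
Real = 10.1452*(-0.7071) = -7.1737
Imag = 10.1452*(-0.7071) = -7.1737

-7.1737 - 7.1737i


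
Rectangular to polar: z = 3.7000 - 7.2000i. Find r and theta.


r = sqrt(13.69+51.84) = sqrt(65.53) = 8.0951
theta = atan2(-7.2, 3.7) = -62.8019 degrees

r = 8.0951, theta = -62.8019 degrees


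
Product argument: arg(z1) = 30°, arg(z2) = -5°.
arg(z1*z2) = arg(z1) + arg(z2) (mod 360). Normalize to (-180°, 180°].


arg(z1*z2) = 30° - 5° = 25°
Normalized to (-180°, 180°]: 25°

25°


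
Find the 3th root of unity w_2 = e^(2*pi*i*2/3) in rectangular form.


Angle = 360*2/3 = 240°
a = cos(240°) = -0.5000
b = sin(240°) = -0.8660

-0.5000 - 0.8660i


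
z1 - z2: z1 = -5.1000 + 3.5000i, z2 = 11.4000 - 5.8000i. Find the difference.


Real: -5.1 - 11.4 = -16.5
Imag: 3.5 + 5.8 = 9.3

-16.5000 + 9.3000i


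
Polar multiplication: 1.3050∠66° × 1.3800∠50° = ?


r = 1.3050 * 1.3800 = 1.8009
theta = 66° + 50° = 116° = 116° (mod 360)

1.8009 cis(116°)


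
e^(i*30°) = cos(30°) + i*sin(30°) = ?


cos(30°) = 0.8660
sin(30°) = 0.5000

e^(i*30°) = 0.8660 + 0.5000i


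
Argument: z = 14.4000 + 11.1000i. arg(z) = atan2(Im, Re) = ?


Re = 14.4, Im = 11.1
arg = atan2(11.1, 14.4) = 37.6262 degrees

arg(z) = 37.6262 degrees


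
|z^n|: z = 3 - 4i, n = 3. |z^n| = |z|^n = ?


|z| = sqrt(9+16) = sqrt(25) = 5
|z^3| = |z|^3 = 5^3 = 125

|z^3| = 125


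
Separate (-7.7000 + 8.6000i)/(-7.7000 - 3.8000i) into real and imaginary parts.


Multiply by conjugate: (-7.7000 + 8.6000i)(-7.7000 + 3.8000i) / ((-7.7)^2 + (-3.8)^2)
Numerator real = -7.7*(-7.7) + 8.6*(-3.8) = 26.61
Numerator imag = 8.6*(-7.7) - (-7.7)*(-3.8) = -95.48
Denominator = 73.73
Re(z) = 26.61/73.73 = 0.3609
Im(z) = -95.48/73.73 = -1.2950

Re(z) = 0.3609, Im(z) = -1.2950


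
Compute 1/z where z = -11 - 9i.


|z|^2 = 121+81 = 202
1/z = (-11 + 9i)/202

1/z = -0.0545 + 0.0446i


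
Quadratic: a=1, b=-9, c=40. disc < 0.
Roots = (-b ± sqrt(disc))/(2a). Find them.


disc = (-9)^2 - 4*1*40 = 81 - 160 = -79
sqrt(|disc|) = sqrt(79) = 8.8882
Real part = 9/(2*1) = 4.5000
Imag part = 8.8882/(2*1) = 4.4441

4.5000 ± 4.4441i


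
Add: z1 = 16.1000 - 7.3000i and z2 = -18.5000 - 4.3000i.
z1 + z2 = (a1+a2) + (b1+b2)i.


Real: 16.1 - 18.5 = -2.4
Imag: -7.3 - 4.3 = -11.6

-2.4000 - 11.6000i


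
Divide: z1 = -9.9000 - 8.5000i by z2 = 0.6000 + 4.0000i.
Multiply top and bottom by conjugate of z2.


Conjugate of z2 = 0.6000 - 4.0000i
Numerator: (-9.9000 - 8.5000i)(0.6000 - 4.0000i) = -39.9400 + 34.5000i
Denominator: 0.6^2 + 4^2 = 16.36
Result = (-39.9400 + 34.5000i)/16.36

-2.4413 + 2.1088i


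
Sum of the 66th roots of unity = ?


The sum of all 66th roots of unity is 0.
Geometric series: (1 - w^66)/(1 - w) = (1-1)/(1-w) = 0 since w^66 = 1, w ≠ 1.
Alternatively: coefficient of z^65 in z^66 - 1 is 0.

0


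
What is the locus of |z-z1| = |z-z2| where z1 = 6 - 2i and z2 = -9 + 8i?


Equal distances means the locus is the perpendicular bisector of z1 and z2.
Midpoint = ((6+(-9))/2, (-2+8)/2) = (-1.5000, 3.0000)

Perpendicular bisector through (-1.5000, 3.0000)


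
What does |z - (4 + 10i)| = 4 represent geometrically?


|z - z0| = r is a circle with center z0 and radius r.
Center = (4, 10), radius = 4

Circle with center (4, 10) and radius 4


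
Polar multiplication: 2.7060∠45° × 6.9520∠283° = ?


r = 2.7060 * 6.9520 = 18.8121
theta = 45° + 283° = 328° = 328° (mod 360)

18.8121 cis(328°)


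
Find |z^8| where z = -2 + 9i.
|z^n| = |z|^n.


|z| = sqrt(4+81) = sqrt(85) = 9.2195
|z^8| = |z|^8 = (sqrt(85))^8 = 85^4 = 52200625

|z^8| = 52200625


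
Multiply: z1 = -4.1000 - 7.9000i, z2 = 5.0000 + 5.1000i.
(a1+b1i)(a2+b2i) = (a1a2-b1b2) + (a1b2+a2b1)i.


Real = -4.1*5 - (-7.9)*5.1 = -20.5 - (-40.29) = 19.79
Imag = -4.1*5.1 + 5*(-7.9) = -20.91 - (39.5) = -60.41

19.7900 - 60.4100i


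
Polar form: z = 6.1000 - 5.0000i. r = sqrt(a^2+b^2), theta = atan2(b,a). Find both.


r = sqrt(37.21+25) = sqrt(62.21) = 7.8873
theta = atan2(-5, 6.1) = -39.3405 degrees

r = 7.8873, theta = -39.3405 degrees


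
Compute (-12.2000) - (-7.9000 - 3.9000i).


Real: -12.2 + 7.9 = -4.3
Imag: 0 + 3.9 = 3.9

-4.3000 + 3.9000i


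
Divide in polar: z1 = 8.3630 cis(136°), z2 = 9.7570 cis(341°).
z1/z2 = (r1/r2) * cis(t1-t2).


r = 8.3630 / 9.7570 = 0.8571
theta = 136° - 341° = -205° = 155° (mod 360)

0.8571 cis(155°)


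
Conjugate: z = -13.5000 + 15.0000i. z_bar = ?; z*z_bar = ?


z_bar = -13.5000 - 15.0000i
z*z_bar = (-13.5)^2 + 15^2 = 182.25 + 225 = 407.25

z_bar = -13.5000 - 15.0000i, z*z_bar = 407.25


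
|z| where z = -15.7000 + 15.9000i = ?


|z| = sqrt((-15.7)^2 + 15.9^2) = sqrt(246.49 + 252.81) = sqrt(499.3) = 22.3450

|z| = 22.3450


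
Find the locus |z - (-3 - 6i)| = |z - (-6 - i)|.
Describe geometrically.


Equal distances means the locus is the perpendicular bisector of z1 and z2.
Midpoint = ((-3+(-6))/2, (-6+(-1))/2) = (-4.5000, -3.5000)

Perpendicular bisector through (-4.5000, -3.5000)


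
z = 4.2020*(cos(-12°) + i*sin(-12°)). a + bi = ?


a = 4.2020*cos(-12°) = 4.2020*0.97815 = 4.1102
b = 4.2020*sin(-12°) = 4.2020*(-0.2079) = -0.8736

4.1102 - 0.8736i


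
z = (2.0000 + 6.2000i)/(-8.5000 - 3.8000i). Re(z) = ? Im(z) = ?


Multiply by conjugate: (2.0000 + 6.2000i)(-8.5000 + 3.8000i) / ((-8.5)^2 + (-3.8)^2)
Numerator real = 2*(-8.5) + 6.2*(-3.8) = -40.56
Numerator imag = 6.2*(-8.5) - 2*(-3.8) = -45.1
Denominator = 86.69
Re(z) = -40.56/86.69 = -0.4679
Im(z) = -45.1/86.69 = -0.5202

Re(z) = -0.4679, Im(z) = -0.5202


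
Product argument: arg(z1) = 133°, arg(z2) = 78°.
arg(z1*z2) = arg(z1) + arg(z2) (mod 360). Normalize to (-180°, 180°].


arg(z1*z2) = 133° + 78° = 211°
Normalized to (-180°, 180°]: -149°

-149°


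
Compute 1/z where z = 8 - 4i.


|z|^2 = 64+16 = 80
1/z = (8 + 4i)/80

1/z = 0.1000 + 0.0500i


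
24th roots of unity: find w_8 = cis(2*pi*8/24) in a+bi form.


Angle = 360*8/24 = 120°
a = cos(120°) = -0.5000
b = sin(120°) = 0.8660

-0.5000 + 0.8660i


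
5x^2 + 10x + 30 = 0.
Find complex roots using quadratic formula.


disc = 10^2 - 4*5*30 = 100 - 600 = -500
sqrt(|disc|) = sqrt(500) = 22.3607
Real part = -10/(2*5) = -1.0000
Imag part = 22.3607/(2*5) = 2.2361

-1.0000 ± 2.2361i


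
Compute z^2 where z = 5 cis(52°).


r^2 = 5^2 = 25
n*theta = 2*52° = 104° = 104° (mod 360)
a = 25*cos(104°) = -6.0480
b = 25*sin(104°) = 24.2574

25 cis(104°) = -6.0480 + 24.2574i


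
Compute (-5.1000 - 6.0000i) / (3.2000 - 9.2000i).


Conjugate of z2 = 3.2000 + 9.2000i
Numerator: (-5.1000 - 6.0000i)(3.2000 + 9.2000i) = 38.8800 - 66.1200i
Denominator: 3.2^2 + (-9.2)^2 = 94.88
Result = (38.8800 - 66.1200i)/94.88

0.4098 - 0.6969i


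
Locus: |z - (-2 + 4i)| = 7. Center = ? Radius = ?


|z - z0| = r is a circle with center z0 and radius r.
Center = (-2, 4), radius = 7

Circle with center (-2, 4) and radius 7


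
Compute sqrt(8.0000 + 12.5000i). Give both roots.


|z| = sqrt(64+156.25) = 14.8408
sqrt((|z|+a)/2) = sqrt((14.8408+8)/2) = sqrt(11.4204) = 3.3794
sqrt((|z|-a)/2) = sqrt((14.8408-8)/2) = sqrt(3.4204) = 1.8494

±(3.3794 + 1.8494i) i.e. 3.3794 + 1.8494i and -3.3794 - 1.8494i


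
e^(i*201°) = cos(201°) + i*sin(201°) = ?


cos(201°) = -0.9336
sin(201°) = -0.3584

e^(i*201°) = -0.9336 - 0.3584i


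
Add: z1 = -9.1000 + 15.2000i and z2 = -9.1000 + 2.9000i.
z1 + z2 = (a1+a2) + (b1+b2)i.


Real: -9.1 - 9.1 = -18.2
Imag: 15.2 + 2.9 = 18.1

-18.2000 + 18.1000i


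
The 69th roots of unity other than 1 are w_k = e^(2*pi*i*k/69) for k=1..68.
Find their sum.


With w = e^(2*pi*i/69), all 69 of the 69th roots of unity w^0 = 1, w, ..., w^(68) sum to 0: 1 + w + ... + w^(68) = (1 - w^69)/(1 - w) = 0 since w^69 = 1, w ≠ 1.
Removing the root 1: w + w^2 + ... + w^(68) = 0 - 1 = -1

Sum = -1


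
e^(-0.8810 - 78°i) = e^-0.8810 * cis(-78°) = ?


e^-0.8810 = 0.4144
cos(-78°) = 0.2079
sin(-78°) = -0.9781
Real = 0.4144*0.2079 = 0.0862
Imag = 0.4144*(-0.9781) = -0.4053

0.0862 - 0.4053i


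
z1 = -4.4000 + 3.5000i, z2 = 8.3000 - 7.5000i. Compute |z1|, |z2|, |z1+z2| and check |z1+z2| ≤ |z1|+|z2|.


|z1| = sqrt((-4.4)^2 + 3.5^2) = sqrt(31.61) = 5.6223
|z2| = sqrt(8.3^2 + (-7.5)^2) = sqrt(125.14) = 11.1866
z1+z2 = 3.9000 - 4.0000i
|z1+z2| = sqrt(31.21) = 5.5866
|z1|+|z2| = 5.6223 + 11.1866 = 16.8089

|z1+z2| = 5.5866 ≤ |z1|+|z2| = 16.8089 (verified)


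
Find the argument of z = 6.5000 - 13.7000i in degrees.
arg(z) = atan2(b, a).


Re = 6.5, Im = -13.7
arg = atan2(-13.7, 6.5) = -64.6179 degrees

arg(z) = -64.6179 degrees


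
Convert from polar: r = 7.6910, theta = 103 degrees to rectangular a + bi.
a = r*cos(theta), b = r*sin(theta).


a = 7.6910*cos(103°) = 7.6910*(-0.22495) = -1.7301
b = 7.6910*sin(103°) = 7.6910*0.97437 = 7.4939

-1.7301 + 7.4939i


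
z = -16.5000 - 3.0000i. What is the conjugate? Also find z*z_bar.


z_bar = -16.5000 + 3.0000i
z*z_bar = (-16.5)^2 + (-3)^2 = 272.25 + 9 = 281.25

z_bar = -16.5000 + 3.0000i, z*z_bar = 281.25


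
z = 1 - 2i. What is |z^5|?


|z| = sqrt(1+4) = sqrt(5) = 2.2361
|z^5| = |z|^5 = (sqrt(5))^5 = 5^2 * sqrt(5) = 25*sqrt(5)

|z^5| = 25*sqrt(5) ≈ 55.9017


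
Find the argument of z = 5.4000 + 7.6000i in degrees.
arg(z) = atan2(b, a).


Re = 5.4, Im = 7.6
arg = atan2(7.6, 5.4) = 54.6052 degrees

arg(z) = 54.6052 degrees


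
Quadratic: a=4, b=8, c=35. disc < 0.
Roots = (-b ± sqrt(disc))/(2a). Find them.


disc = 8^2 - 4*4*35 = 64 - 560 = -496
sqrt(|disc|) = sqrt(496) = 22.2711
Real part = -8/(2*4) = -1.0000
Imag part = 22.2711/(2*4) = 2.7839

-1.0000 ± 2.7839i


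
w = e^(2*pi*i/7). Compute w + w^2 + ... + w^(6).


With w = e^(2*pi*i/7), all 7 of the 7th roots of unity w^0 = 1, w, ..., w^(6) sum to 0: 1 + w + ... + w^(6) = (1 - w^7)/(1 - w) = 0 since w^7 = 1, w ≠ 1.
Removing the root 1: w + w^2 + ... + w^(6) = 0 - 1 = -1

Sum = -1


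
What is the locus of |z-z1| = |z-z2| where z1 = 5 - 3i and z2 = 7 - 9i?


Equal distances means the locus is the perpendicular bisector of z1 and z2.
Midpoint = ((5+7)/2, (-3+(-9))/2) = (6.0000, -6.0000)

Perpendicular bisector through (6.0000, -6.0000)


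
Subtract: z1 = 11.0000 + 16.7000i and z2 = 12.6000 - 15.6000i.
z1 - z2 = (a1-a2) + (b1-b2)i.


Real: 11 - 12.6 = -1.6
Imag: 16.7 + 15.6 = 32.3

-1.6000 + 32.3000i


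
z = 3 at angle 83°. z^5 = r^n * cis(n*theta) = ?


r^5 = 3^5 = 243
n*theta = 5*83° = 415° = 55° (mod 360)
a = 243*cos(55°) = 139.3791
b = 243*sin(55°) = 199.0539

243 cis(55°) = 139.3791 + 199.0539i


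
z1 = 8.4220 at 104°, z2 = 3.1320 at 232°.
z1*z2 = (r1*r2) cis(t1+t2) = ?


r = 8.4220 * 3.1320 = 26.3777
theta = 104° + 232° = 336° = 336° (mod 360)

26.3777 cis(336°)


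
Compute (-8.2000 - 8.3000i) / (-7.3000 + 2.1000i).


Conjugate of z2 = -7.3000 - 2.1000i
Numerator: (-8.2000 - 8.3000i)(-7.3000 - 2.1000i) = 42.4300 + 77.8100i
Denominator: (-7.3)^2 + 2.1^2 = 57.7
Result = (42.4300 + 77.8100i)/57.7

0.7354 + 1.3485i


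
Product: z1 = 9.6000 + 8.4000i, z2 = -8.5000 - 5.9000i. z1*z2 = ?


Real = 9.6*(-8.5) - 8.4*(-5.9) = -81.6 - (-49.56) = -32.04
Imag = 9.6*(-5.9) - (8.5)*8.4 = -56.64 - (71.4) = -128.04

-32.0400 - 128.0400i


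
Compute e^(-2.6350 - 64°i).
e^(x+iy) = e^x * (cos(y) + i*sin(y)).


e^-2.6350 = 0.07172
cos(-64°) = 0.4384
sin(-64°) = -0.8988
Real = 0.07172*0.4384 = 0.0314
Imag = 0.07172*(-0.8988) = -0.0645

0.0314 - 0.0645i


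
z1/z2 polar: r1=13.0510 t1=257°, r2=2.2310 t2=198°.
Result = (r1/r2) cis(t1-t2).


r = 13.0510 / 2.2310 = 5.8498
theta = 257° - 198° = 59° = 59° (mod 360)

5.8498 cis(59°)


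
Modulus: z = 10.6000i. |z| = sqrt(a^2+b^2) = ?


|z| = sqrt(0^2 + 10.6^2) = sqrt(0 + 112.36) = sqrt(112.36) = 10.6000

|z| = 10.6000


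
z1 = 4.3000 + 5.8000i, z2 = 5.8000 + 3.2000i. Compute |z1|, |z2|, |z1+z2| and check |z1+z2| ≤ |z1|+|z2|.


|z1| = sqrt(4.3^2 + 5.8^2) = sqrt(52.13) = 7.2201
|z2| = sqrt(5.8^2 + 3.2^2) = sqrt(43.88) = 6.6242
z1+z2 = 10.1000 + 9.0000i
|z1+z2| = sqrt(183.01) = 13.5281
|z1|+|z2| = 7.2201 + 6.6242 = 13.8443

|z1+z2| = 13.5281 ≤ |z1|+|z2| = 13.8443 (verified)


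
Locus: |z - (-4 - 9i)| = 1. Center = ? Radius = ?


|z - z0| = r is a circle with center z0 and radius r.
Center = (-4, -9), radius = 1

Circle with center (-4, -9) and radius 1


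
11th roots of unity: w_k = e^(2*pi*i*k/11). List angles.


The 11th roots of unity are cis(360k/11°) for k=0..10
Angle step = 360/11 = 32.7273°
Primitive root: cis(32.7273°)
Primitive root = 0.8413 + 0.5406i

11 roots at angles: 0°, 32.7273°, 65.4545°, 98.1818°, 130.9091°, 163.6364°, 196.3636°, 229.0909°, 261.8182°, 294.5455°, 327.2727°


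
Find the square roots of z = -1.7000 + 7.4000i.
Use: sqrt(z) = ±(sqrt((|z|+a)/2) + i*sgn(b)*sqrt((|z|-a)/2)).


|z| = sqrt(2.89+54.76) = 7.5928
sqrt((|z|+a)/2) = sqrt((7.5928+(-1.7))/2) = sqrt(2.9464) = 1.7165
sqrt((|z|-a)/2) = sqrt((7.5928-(-1.7))/2) = sqrt(4.6464) = 2.1555

±(1.7165 + 2.1555i) i.e. 1.7165 + 2.1555i and -1.7165 - 2.1555i


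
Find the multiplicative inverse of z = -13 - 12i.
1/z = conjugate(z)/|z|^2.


|z|^2 = 169+144 = 313
1/z = (-13 + 12i)/313

1/z = -0.0415 + 0.0383i


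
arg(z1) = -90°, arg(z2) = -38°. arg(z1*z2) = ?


arg(z1*z2) = -90° - 38° = -128°
Normalized to (-180°, 180°]: -128°

-128°


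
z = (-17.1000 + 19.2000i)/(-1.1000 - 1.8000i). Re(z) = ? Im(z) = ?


Multiply by conjugate: (-17.1000 + 19.2000i)(-1.1000 + 1.8000i) / ((-1.1)^2 + (-1.8)^2)
Numerator real = -17.1*(-1.1) + 19.2*(-1.8) = -15.75
Numerator imag = 19.2*(-1.1) - (-17.1)*(-1.8) = -51.9
Denominator = 4.45
Re(z) = -15.75/4.45 = -3.5393
Im(z) = -51.9/4.45 = -11.6629

Re(z) = -3.5393, Im(z) = -11.6629


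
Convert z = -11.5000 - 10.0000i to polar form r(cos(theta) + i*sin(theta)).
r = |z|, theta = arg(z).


r = sqrt(132.25+100) = sqrt(232.25) = 15.2398
theta = atan2(-10, -11.5) = -138.9909 degrees

r = 15.2398, theta = -138.9909 degrees


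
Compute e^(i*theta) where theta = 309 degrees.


cos(309°) = 0.6293
sin(309°) = -0.7771

e^(i*309°) = 0.6293 - 0.7771i


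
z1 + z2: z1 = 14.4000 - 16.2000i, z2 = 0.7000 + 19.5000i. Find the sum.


Real: 14.4 + 0.7 = 15.1
Imag: -16.2 + 19.5 = 3.3

15.1000 + 3.3000i


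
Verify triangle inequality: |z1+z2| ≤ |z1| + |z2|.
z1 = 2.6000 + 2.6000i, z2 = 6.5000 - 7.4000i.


|z1| = sqrt(2.6^2 + 2.6^2) = sqrt(13.52) = 3.6770
|z2| = sqrt(6.5^2 + (-7.4)^2) = sqrt(97.01) = 9.8494
z1+z2 = 9.1000 - 4.8000i
|z1+z2| = sqrt(105.85) = 10.2883
|z1|+|z2| = 3.6770 + 9.8494 = 13.5264

|z1+z2| = 10.2883 ≤ |z1|+|z2| = 13.5264 (verified)


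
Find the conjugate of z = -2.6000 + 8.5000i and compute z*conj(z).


z_bar = -2.6000 - 8.5000i
z*z_bar = (-2.6)^2 + 8.5^2 = 6.76 + 72.25 = 79.01

z_bar = -2.6000 - 8.5000i, z*z_bar = 79.01


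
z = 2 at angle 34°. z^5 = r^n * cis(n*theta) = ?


r^5 = 2^5 = 32
n*theta = 5*34° = 170° = 170° (mod 360)
a = 32*cos(170°) = -31.5138
b = 32*sin(170°) = 5.5567

32 cis(170°) = -31.5138 + 5.5567i


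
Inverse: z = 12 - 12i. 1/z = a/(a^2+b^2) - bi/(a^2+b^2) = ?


|z|^2 = 144+144 = 288
1/z = (12 + 12i)/288

1/z = 0.0417 + 0.0417i


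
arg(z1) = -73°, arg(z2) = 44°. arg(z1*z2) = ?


arg(z1*z2) = -73° + 44° = -29°
Normalized to (-180°, 180°]: -29°

-29°


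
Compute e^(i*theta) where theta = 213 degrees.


cos(213°) = -0.8387
sin(213°) = -0.5446

e^(i*213°) = -0.8387 - 0.5446i


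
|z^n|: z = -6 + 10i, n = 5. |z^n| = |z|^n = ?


|z| = sqrt(36+100) = sqrt(136) = 11.6619
|z^5| = |z|^5 = (sqrt(136))^5 = 136^2 * sqrt(136) = 18496*sqrt(136)

|z^5| = 18496*sqrt(136) ≈ 215698.5725


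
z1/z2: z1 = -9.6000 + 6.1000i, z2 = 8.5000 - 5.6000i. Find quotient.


Conjugate of z2 = 8.5000 + 5.6000i
Numerator: (-9.6000 + 6.1000i)(8.5000 + 5.6000i) = -115.7600 - 1.9100i
Denominator: 8.5^2 + (-5.6)^2 = 103.61
Result = (-115.7600 - 1.9100i)/103.61

-1.1173 - 0.0184i


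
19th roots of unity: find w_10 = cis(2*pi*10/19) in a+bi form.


Angle = 360*10/19 = 189.4737°
a = cos(189.4737°) = -0.9864
b = sin(189.4737°) = -0.1646

-0.9864 - 0.1646i


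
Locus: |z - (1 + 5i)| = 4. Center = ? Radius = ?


|z - z0| = r is a circle with center z0 and radius r.
Center = (1, 5), radius = 4

Circle with center (1, 5) and radius 4


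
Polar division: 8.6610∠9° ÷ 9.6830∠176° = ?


r = 8.6610 / 9.6830 = 0.8945
theta = 9° - 176° = -167° = 193° (mod 360)

0.8945 cis(193°)


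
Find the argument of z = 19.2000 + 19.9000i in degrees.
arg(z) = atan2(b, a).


Re = 19.2, Im = 19.9
arg = atan2(19.9, 19.2) = 46.0256 degrees

arg(z) = 46.0256 degrees


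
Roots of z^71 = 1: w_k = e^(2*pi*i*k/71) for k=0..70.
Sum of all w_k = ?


The sum of all 71th roots of unity is 0.
Geometric series: (1 - w^71)/(1 - w) = (1-1)/(1-w) = 0 since w^71 = 1, w ≠ 1.
Alternatively: coefficient of z^70 in z^71 - 1 is 0.

0


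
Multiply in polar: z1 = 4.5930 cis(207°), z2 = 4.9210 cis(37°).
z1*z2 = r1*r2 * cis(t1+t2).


r = 4.5930 * 4.9210 = 22.6022
theta = 207° + 37° = 244° = 244° (mod 360)

22.6022 cis(244°)


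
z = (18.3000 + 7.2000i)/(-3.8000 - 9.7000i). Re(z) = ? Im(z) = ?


Multiply by conjugate: (18.3000 + 7.2000i)(-3.8000 + 9.7000i) / ((-3.8)^2 + (-9.7)^2)
Numerator real = 18.3*(-3.8) + 7.2*(-9.7) = -139.38
Numerator imag = 7.2*(-3.8) - 18.3*(-9.7) = 150.15
Denominator = 108.53
Re(z) = -139.38/108.53 = -1.2843
Im(z) = 150.15/108.53 = 1.3835

Re(z) = -1.2843, Im(z) = 1.3835


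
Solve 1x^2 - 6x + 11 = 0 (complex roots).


disc = (-6)^2 - 4*1*11 = 36 - 44 = -8
sqrt(|disc|) = sqrt(8) = 2.8284
Real part = 6/(2*1) = 3.0000
Imag part = 2.8284/(2*1) = 1.4142

3.0000 ± 1.4142i


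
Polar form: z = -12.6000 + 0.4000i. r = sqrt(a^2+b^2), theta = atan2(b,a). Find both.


r = sqrt(158.76+0.16) = sqrt(158.92) = 12.6063
theta = atan2(0.4, -12.6) = 178.1817 degrees

r = 12.6063, theta = 178.1817 degrees


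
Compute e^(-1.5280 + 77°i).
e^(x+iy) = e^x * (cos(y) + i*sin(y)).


e^-1.5280 = 0.2170
cos(77°) = 0.225
sin(77°) = 0.9744
Real = 0.2170*0.225 = 0.0488
Imag = 0.2170*0.9744 = 0.2114

0.0488 + 0.2114i


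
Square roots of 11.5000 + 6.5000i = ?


|z| = sqrt(132.25+42.25) = 13.2098
sqrt((|z|+a)/2) = sqrt((13.2098+11.5)/2) = sqrt(12.3549) = 3.5150
sqrt((|z|-a)/2) = sqrt((13.2098-11.5)/2) = sqrt(0.8549) = 0.9246

±(3.5150 + 0.9246i) i.e. 3.5150 + 0.9246i and -3.5150 - 0.9246i


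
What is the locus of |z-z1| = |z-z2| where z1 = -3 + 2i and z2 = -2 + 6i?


Equal distances means the locus is the perpendicular bisector of z1 and z2.
Midpoint = ((-3+(-2))/2, (2+6)/2) = (-2.5000, 4.0000)

Perpendicular bisector through (-2.5000, 4.0000)


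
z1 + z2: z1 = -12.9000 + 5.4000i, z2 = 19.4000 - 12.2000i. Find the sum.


Real: -12.9 + 19.4 = 6.5
Imag: 5.4 - 12.2 = -6.8

6.5000 - 6.8000i


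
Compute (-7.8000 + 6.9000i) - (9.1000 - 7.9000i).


Real: -7.8 - 9.1 = -16.9
Imag: 6.9 + 7.9 = 14.8

-16.9000 + 14.8000i


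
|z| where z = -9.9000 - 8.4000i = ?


|z| = sqrt((-9.9)^2 + (-8.4)^2) = sqrt(98.01 + 70.56) = sqrt(168.57) = 12.9835

|z| = 12.9835


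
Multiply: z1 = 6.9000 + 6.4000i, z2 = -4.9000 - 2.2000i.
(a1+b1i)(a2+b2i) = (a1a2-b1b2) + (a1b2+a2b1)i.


Real = 6.9*(-4.9) - 6.4*(-2.2) = -33.81 - (-14.08) = -19.73
Imag = 6.9*(-2.2) - (4.9)*6.4 = -15.18 - (31.36) = -46.54

-19.7300 - 46.5400i


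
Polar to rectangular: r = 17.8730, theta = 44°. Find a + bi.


a = 17.8730*cos(44°) = 17.8730*0.71934 = 12.8568
b = 17.8730*sin(44°) = 17.8730*0.694658 = 12.4156

12.8568 + 12.4156i


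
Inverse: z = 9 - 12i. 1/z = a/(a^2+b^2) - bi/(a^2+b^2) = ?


|z|^2 = 81+144 = 225
1/z = (9 + 12i)/225

1/z = 0.0400 + 0.0533i


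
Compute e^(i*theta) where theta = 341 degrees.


cos(341°) = 0.9455
sin(341°) = -0.3256

e^(i*341°) = 0.9455 - 0.3256i


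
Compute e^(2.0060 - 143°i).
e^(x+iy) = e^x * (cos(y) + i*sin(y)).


e^2.0060 = 7.4335
cos(-143°) = -0.79864
sin(-143°) = -0.60182
Real = 7.4335*(-0.79864) = -5.9367
Imag = 7.4335*(-0.60182) = -4.4736

-5.9367 - 4.4736i


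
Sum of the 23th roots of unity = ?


The sum of all 23th roots of unity is 0.
Geometric series: (1 - w^23)/(1 - w) = (1-1)/(1-w) = 0 since w^23 = 1, w ≠ 1.
Alternatively: coefficient of z^22 in z^23 - 1 is 0.

0


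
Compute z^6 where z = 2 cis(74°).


r^6 = 2^6 = 64
n*theta = 6*74° = 444° = 84° (mod 360)
a = 64*cos(84°) = 6.6898
b = 64*sin(84°) = 63.6494

64 cis(84°) = 6.6898 + 63.6494i


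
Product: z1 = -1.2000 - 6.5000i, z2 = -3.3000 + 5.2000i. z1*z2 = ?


Real = -1.2*(-3.3) - (-6.5)*5.2 = 3.96 - (-33.8) = 37.76
Imag = -1.2*5.2 - (3.3)*(-6.5) = -6.24 + 21.45 = 15.21

37.7600 + 15.2100i


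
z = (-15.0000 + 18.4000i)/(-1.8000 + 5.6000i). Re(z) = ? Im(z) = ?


Multiply by conjugate: (-15.0000 + 18.4000i)(-1.8000 - 5.6000i) / ((-1.8)^2 + 5.6^2)
Numerator real = -15*(-1.8) + 18.4*5.6 = 130.04
Numerator imag = 18.4*(-1.8) - (-15)*5.6 = 50.88
Denominator = 34.6
Re(z) = 130.04/34.6 = 3.7584
Im(z) = 50.88/34.6 = 1.4705

Re(z) = 3.7584, Im(z) = 1.4705


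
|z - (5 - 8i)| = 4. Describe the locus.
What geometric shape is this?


|z - z0| = r is a circle with center z0 and radius r.
Center = (5, -8), radius = 4

Circle with center (5, -8) and radius 4


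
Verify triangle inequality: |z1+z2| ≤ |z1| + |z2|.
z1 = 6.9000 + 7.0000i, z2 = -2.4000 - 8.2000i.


|z1| = sqrt(6.9^2 + 7^2) = sqrt(96.61) = 9.8290
|z2| = sqrt((-2.4)^2 + (-8.2)^2) = sqrt(73) = 8.5440
z1+z2 = 4.5000 - 1.2000i
|z1+z2| = sqrt(21.69) = 4.6573
|z1|+|z2| = 9.8290 + 8.5440 = 18.3730

|z1+z2| = 4.6573 ≤ |z1|+|z2| = 18.3730 (verified)


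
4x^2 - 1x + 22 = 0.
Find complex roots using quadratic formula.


disc = (-1)^2 - 4*4*22 = 1 - 352 = -351
sqrt(|disc|) = sqrt(351) = 18.7350
Real part = 1/(2*4) = 0.1250
Imag part = 18.7350/(2*4) = 2.3419

0.1250 ± 2.3419i


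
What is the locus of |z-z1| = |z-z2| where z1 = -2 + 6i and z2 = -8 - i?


Equal distances means the locus is the perpendicular bisector of z1 and z2.
Midpoint = ((-2+(-8))/2, (6+(-1))/2) = (-5.0000, 2.5000)

Perpendicular bisector through (-5.0000, 2.5000)


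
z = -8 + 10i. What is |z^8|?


|z| = sqrt(64+100) = sqrt(164) = 12.8062
|z^8| = |z|^8 = (sqrt(164))^8 = 164^4 = 723394816

|z^8| = 723394816


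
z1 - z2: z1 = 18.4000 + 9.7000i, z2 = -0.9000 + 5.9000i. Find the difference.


Real: 18.4 + 0.9 = 19.3
Imag: 9.7 - 5.9 = 3.8

19.3000 + 3.8000i


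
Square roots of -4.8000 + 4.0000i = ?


|z| = sqrt(23.04+16) = 6.2482
sqrt((|z|+a)/2) = sqrt((6.2482+(-4.8))/2) = sqrt(0.7241) = 0.8509
sqrt((|z|-a)/2) = sqrt((6.2482-(-4.8))/2) = sqrt(5.5241) = 2.3503

±(0.8509 + 2.3503i) i.e. 0.8509 + 2.3503i and -0.8509 - 2.3503i


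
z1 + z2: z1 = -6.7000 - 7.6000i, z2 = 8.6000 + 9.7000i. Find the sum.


Real: -6.7 + 8.6 = 1.9
Imag: -7.6 + 9.7 = 2.1

1.9000 + 2.1000i


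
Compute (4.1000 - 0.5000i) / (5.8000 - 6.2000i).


Conjugate of z2 = 5.8000 + 6.2000i
Numerator: (4.1000 - 0.5000i)(5.8000 + 6.2000i) = 26.8800 + 22.5200i
Denominator: 5.8^2 + (-6.2)^2 = 72.08
Result = (26.8800 + 22.5200i)/72.08

0.3729 + 0.3124i


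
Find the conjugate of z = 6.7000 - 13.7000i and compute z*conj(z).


z_bar = 6.7000 + 13.7000i
z*z_bar = 6.7^2 + (-13.7)^2 = 44.89 + 187.69 = 232.58

z_bar = 6.7000 + 13.7000i, z*z_bar = 232.58


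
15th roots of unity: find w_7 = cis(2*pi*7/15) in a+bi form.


Angle = 360*7/15 = 168°
a = cos(168°) = -0.9781
b = sin(168°) = 0.2079

-0.9781 + 0.2079i


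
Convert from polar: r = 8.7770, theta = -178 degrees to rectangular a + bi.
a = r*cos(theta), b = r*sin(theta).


a = 8.7770*cos(-178°) = 8.7770*(-0.9994) = -8.7717
b = 8.7770*sin(-178°) = 8.7770*(-0.0349) = -0.3063

-8.7717 - 0.3063i


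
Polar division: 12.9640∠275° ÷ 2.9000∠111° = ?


r = 12.9640 / 2.9000 = 4.4703
theta = 275° - 111° = 164° = 164° (mod 360)

4.4703 cis(164°)


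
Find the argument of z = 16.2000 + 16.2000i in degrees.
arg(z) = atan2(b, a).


Re = 16.2, Im = 16.2
arg = atan2(16.2, 16.2) = 45.0000 degrees

arg(z) = 45.0000 degrees


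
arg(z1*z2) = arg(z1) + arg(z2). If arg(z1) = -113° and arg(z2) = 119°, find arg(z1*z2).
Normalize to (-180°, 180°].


arg(z1*z2) = -113° + 119° = 6°
Normalized to (-180°, 180°]: 6°

6°


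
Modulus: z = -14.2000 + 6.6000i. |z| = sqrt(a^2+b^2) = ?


|z| = sqrt((-14.2)^2 + 6.6^2) = sqrt(201.64 + 43.56) = sqrt(245.2) = 15.6589

|z| = 15.6589


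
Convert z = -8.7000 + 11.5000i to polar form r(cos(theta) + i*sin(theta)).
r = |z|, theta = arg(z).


r = sqrt(75.69+132.25) = sqrt(207.94) = 14.4201
theta = atan2(11.5, -8.7) = 127.1083 degrees

r = 14.4201, theta = 127.1083 degrees


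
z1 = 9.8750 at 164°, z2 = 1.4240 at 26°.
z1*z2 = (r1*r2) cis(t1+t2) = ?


r = 9.8750 * 1.4240 = 14.0620
theta = 164° + 26° = 190° = 190° (mod 360)

14.0620 cis(190°)


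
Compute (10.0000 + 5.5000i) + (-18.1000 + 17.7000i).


Real: 10 - 18.1 = -8.1
Imag: 5.5 + 17.7 = 23.2

-8.1000 + 23.2000i


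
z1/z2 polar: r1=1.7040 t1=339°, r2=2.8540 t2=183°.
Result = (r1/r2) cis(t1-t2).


r = 1.7040 / 2.8540 = 0.5971
theta = 339° - 183° = 156° = 156° (mod 360)

0.5971 cis(156°)


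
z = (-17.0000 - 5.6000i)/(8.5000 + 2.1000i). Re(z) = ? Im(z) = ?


Multiply by conjugate: (-17.0000 - 5.6000i)(8.5000 - 2.1000i) / (8.5^2 + 2.1^2)
Numerator real = -17*8.5 - (5.6)*2.1 = -156.26
Numerator imag = -5.6*8.5 - (-17)*2.1 = -11.9
Denominator = 76.66
Re(z) = -156.26/76.66 = -2.0384
Im(z) = -11.9/76.66 = -0.1552

Re(z) = -2.0384, Im(z) = -0.1552


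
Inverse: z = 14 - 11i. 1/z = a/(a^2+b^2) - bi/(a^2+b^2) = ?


|z|^2 = 196+121 = 317
1/z = (14 + 11i)/317

1/z = 0.0442 + 0.0347i
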